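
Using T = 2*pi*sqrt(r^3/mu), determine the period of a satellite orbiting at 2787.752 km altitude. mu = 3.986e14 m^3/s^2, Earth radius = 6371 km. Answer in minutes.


r = 9158.7520 km = 9.158752e+06 m
T = 2*pi*sqrt(r^3/mu) = 2*pi*sqrt(7.682612e+20 / 3.986e14)
T = 8722.9959 s = 145.3833 min

145.3833 minutes


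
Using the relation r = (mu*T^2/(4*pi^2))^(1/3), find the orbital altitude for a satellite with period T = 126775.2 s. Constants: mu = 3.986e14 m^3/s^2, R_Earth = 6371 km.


T = 126775.2 s
r = (mu*T^2/(4*pi^2))^(1/3) = (3.986e14 * 126775.2^2 / (4*pi^2))^(1/3)
r = 5.4544218e+07 m = 54544.2183 km
alt = r - R_E = 54544.2183 - 6371 = 48173.2183 km

48173.2183 km


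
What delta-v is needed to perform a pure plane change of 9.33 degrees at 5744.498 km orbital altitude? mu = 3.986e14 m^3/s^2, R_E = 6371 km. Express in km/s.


r = 12115.4980 km = 1.2115498e+07 m
V = sqrt(mu/r) = 5735.8530 m/s
di = 9.33 deg = 0.1628392 rad
dV = 2*V*sin(di/2) = 2*5735.8530*sin(0.08141961)
dV = 932.9902 m/s = 0.9329902 km/s

0.9330 km/s


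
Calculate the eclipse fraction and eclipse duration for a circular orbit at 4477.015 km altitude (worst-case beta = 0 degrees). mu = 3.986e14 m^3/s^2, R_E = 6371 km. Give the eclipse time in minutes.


r = 10848.0150 km
T = 187.4068 min
Eclipse fraction = arcsin(R_E/r)/pi = arcsin(6371.0000/10848.0150)/pi
= arcsin(0.5872964)/pi = 0.1998077
Eclipse duration = 0.1998077 * 187.4068 = 37.4453 min

37.4453 minutes


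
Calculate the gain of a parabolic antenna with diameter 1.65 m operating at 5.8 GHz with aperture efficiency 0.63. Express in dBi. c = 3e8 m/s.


lambda = c/f = 3e8 / 5.8e+09 = 0.05172414 m
G = eta*(pi*D/lambda)^2 = 0.63*(pi*1.65/0.05172414)^2
G = 6327.3471 (linear)
G = 10*log10(6327.3471) = 38.0122 dBi

38.0122 dBi


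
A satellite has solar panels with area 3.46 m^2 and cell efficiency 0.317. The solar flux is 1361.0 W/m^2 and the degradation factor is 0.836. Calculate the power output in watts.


P = area * eta * S * degradation
P = 3.46 * 0.317 * 1361.0 * 0.836
P = 1247.9574 W

1247.9574 W


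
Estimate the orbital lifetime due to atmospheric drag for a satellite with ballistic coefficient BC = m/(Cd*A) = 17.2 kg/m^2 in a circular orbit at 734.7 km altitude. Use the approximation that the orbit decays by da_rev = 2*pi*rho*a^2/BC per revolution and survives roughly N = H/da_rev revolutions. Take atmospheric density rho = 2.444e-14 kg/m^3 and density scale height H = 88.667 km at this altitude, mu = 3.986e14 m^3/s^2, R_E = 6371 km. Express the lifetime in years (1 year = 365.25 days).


a = R_E + alt = 7105.7000 km = 7.1057e+06 m
da_rev = 2*pi*rho*a^2/BC = 2*pi*2.444e-14*(7.1057e+06)^2/17.2 = 0.450781785 m per revolution
N = H/da_rev = 88667.0000 m / 0.450781785 m = 196696.0579 revolutions
P = 2*pi*sqrt(a^3/mu) = 5961.0330 s
lifetime = N*P = 196696.0579 * 5961.0330 = 1.1725117e+09 s = 13570.7371 days
years = 13570.7371 / 365.25 = 37.1547 years

37.1547 years


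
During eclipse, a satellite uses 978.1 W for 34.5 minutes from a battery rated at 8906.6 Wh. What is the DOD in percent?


E_used = P * t / 60 = 978.1 * 34.5 / 60 = 562.4075 Wh
DOD = E_used / E_total * 100 = 562.4075 / 8906.6 * 100
DOD = 6.3145 %

6.3145 %


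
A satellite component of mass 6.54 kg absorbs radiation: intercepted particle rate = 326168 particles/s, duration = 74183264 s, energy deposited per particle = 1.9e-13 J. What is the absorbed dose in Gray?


Total energy deposited = rate * time * E_per
  = 326168 * 74183264 * 1.9e-13 = 4.5973 J
Dose = E_total / mass = 4.5973 / 6.54
Dose = 0.7029479 Gy

0.7029 Gy


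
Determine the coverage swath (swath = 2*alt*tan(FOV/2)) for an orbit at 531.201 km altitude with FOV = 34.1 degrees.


FOV = 34.1 deg = 0.5951573 rad
swath = 2 * alt * tan(FOV/2) = 2 * 531.201 * tan(0.2975786)
swath = 2 * 531.201 * 0.3066852
swath = 325.8229 km

325.8229 km


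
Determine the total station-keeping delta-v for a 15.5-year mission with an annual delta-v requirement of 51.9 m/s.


dV = rate * years = 51.9 * 15.5
dV = 804.4500 m/s

804.4500 m/s


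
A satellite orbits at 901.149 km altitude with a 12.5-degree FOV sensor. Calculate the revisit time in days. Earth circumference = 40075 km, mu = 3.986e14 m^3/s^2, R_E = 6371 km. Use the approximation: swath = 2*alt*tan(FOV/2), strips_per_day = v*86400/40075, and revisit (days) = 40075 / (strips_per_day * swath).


swath = 2*901.149*tan(0.1090831) = 197.3837 km
v = sqrt(mu/r) = 7403.5031 m/s = 7.4035 km/s
strips/day = v*86400/40075 = 7.4035*86400/40075 = 15.9616
coverage/day = strips * swath = 15.9616 * 197.3837 = 3150.5678 km
revisit = 40075 / 3150.5678 = 12.7199 days

12.7199 days


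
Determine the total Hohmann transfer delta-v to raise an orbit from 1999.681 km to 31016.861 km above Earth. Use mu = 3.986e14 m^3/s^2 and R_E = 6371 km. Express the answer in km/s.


r1 = 8370.6810 km = 8.370681e+06 m
r2 = 37387.8610 km = 3.7387861e+07 m
dv1 = sqrt(mu/r1)*(sqrt(2*r2/(r1+r2)) - 1) = 1920.6753 m/s
dv2 = sqrt(mu/r2)*(1 - sqrt(2*r1/(r1+r2))) = 1290.1718 m/s
total dv = |dv1| + |dv2| = 1920.6753 + 1290.1718 = 3210.8471 m/s = 3.2108 km/s

3.2108 km/s


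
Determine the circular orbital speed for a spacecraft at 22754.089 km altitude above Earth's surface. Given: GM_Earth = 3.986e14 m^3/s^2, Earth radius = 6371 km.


r = R_E + alt = 6371.0 + 22754.089 = 29125.0890 km = 2.9125089e+07 m
v = sqrt(mu/r) = sqrt(3.986e14 / 2.9125089e+07) = 3699.4317 m/s = 3.6994 km/s

3.6994 km/s


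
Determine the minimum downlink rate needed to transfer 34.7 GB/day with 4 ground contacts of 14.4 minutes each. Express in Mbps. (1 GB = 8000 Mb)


total contact time = 4 * 14.4 * 60 = 3456.0000 s
data = 34.7 GB = 277600.0000 Mb
rate = 277600.0000 / 3456.0000 = 80.3241 Mbps

80.3241 Mbps


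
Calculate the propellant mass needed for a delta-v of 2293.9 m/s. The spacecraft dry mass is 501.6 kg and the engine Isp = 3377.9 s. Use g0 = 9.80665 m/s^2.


ve = Isp * g0 = 3377.9 * 9.80665 = 33125.883035 m/s
mass ratio = exp(dv/ve) = exp(2293.9/33125.883035) = 1.07170192
m_prop = m_dry * (mr - 1) = 501.6 * (1.07170192 - 1)
m_prop = 35.9657 kg

35.9657 kg


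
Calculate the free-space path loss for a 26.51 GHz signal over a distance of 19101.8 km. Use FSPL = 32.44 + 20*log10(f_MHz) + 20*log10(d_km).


f = 26.51 GHz = 26510.0000 MHz
d = 19101.8 km
FSPL = 32.44 + 20*log10(26510.0000) + 20*log10(19101.8)
FSPL = 32.44 + 88.4682 + 85.6215
FSPL = 206.5297 dB

206.5297 dB


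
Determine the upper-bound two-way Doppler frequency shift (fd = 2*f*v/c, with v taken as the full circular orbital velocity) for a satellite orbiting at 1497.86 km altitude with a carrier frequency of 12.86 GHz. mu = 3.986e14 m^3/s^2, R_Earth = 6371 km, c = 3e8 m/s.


r = 7.86886e+06 m
v = sqrt(mu/r) = 7117.2585 m/s (worst-case radial velocity)
f = 12.86 GHz = 1.286e+10 Hz
fd = 2*f*v/c = 2*1.286e+10*7117.2585/3.0e+08
fd = 610186.2928 Hz

610186.2928 Hz


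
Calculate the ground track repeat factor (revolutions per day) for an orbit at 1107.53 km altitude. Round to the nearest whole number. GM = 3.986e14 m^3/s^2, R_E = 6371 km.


r = 7.47853e+06 m
T = 2*pi*sqrt(r^3/mu) = 6436.2897 s = 107.2715 min
revs/day = 1440 / 107.2715 = 13.4239
Rounded: 13 revolutions per day

13 revolutions per day


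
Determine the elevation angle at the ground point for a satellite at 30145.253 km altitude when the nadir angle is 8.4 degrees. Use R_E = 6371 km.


r = R_E + alt = 36516.2530 km
Law of sines in the satellite / Earth-center / ground-point triangle:
  sin(nadir)/R_E = sin(90 + el)/r  =>  cos(el) = (r/R_E)*sin(nadir)
cos(el) = (36516.2530 / 6371.0000) * sin(8.4 deg) = 0.8372947
el = arccos(0.8372947) = 33.1445 deg
(Earth-central angle = 90 - nadir - el = 48.4555 deg)

33.1445 degrees


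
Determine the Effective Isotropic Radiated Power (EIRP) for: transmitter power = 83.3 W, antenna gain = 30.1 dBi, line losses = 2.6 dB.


Pt = 83.3 W = 19.2065 dBW
EIRP = Pt_dBW + Gt - losses = 19.2065 + 30.1 - 2.6 = 46.7065 dBW

46.7065 dBW


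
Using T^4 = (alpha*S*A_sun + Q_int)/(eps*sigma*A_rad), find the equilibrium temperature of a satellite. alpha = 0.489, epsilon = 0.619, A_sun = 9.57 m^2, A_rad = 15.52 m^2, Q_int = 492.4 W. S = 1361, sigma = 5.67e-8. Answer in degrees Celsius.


Numerator = alpha*S*A_sun + Q_int = 0.489*1361*9.57 + 492.4 = 6861.5125 W
Denominator = eps*sigma*A_rad = 0.619*5.67e-8*15.52 = 5.447101e-07 W/K^4
T^4 = 1.2596632e+10 K^4
T = 335.0145 K = 61.8645 C

61.8645 degrees Celsius


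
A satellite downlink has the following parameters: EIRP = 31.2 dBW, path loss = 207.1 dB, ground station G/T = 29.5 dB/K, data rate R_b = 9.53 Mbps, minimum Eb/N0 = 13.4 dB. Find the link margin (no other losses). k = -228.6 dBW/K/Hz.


C/N0 = EIRP - FSPL + G/T - k = 31.2 - 207.1 + 29.5 - (-228.6)
C/N0 = 82.2000 dB-Hz
R_b = 9.53 Mbps = 9.53e+06 bps -> 10*log10(R_b) = 69.7909 dB-Hz
Eb/N0 = C/N0 - 10*log10(R_b) = 82.2000 - 69.7909 = 12.4091 dB
Margin = Eb/N0 - Eb/N0_req = 12.4091 - 13.4 = -0.990929 dB (negative margin: link does not close)

-0.9909 dB


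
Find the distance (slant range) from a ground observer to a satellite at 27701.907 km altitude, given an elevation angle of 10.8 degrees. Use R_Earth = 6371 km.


h = 27701.907 km, el = 10.8 deg
d = -R_E*sin(el) + sqrt((R_E*sin(el))^2 + 2*R_E*h + h^2)
d = -6371.0000*sin(0.1884956) + sqrt((6371.0000*0.1873813)^2 + 2*6371.0000*27701.907 + 27701.907^2)
d = 32299.4545 km

32299.4545 km


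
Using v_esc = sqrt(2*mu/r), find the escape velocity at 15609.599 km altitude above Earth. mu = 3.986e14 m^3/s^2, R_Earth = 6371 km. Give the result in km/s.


r = 6371.0 + 15609.599 = 21980.5990 km = 2.1980599e+07 m
v_esc = sqrt(2*mu/r) = sqrt(2*3.986e14 / 2.1980599e+07)
v_esc = 6022.3208 m/s = 6.0223 km/s

6.0223 km/s


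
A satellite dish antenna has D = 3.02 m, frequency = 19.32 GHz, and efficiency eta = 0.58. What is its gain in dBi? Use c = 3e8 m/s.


lambda = c/f = 3e8 / 1.932e+10 = 0.01552795 m
G = eta*(pi*D/lambda)^2 = 0.58*(pi*3.02/0.01552795)^2
G = 216527.6486 (linear)
G = 10*log10(216527.6486) = 53.3551 dBi

53.3551 dBi


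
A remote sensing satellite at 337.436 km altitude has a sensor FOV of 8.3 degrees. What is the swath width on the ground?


FOV = 8.3 deg = 0.1448623 rad
swath = 2 * alt * tan(FOV/2) = 2 * 337.436 * tan(0.07243116)
swath = 2 * 337.436 * 0.07255809
swath = 48.9674 km

48.9674 km


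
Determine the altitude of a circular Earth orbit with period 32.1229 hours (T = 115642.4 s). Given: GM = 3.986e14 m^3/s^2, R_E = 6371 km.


T = 115642.4 s
r = (mu*T^2/(4*pi^2))^(1/3) = (3.986e14 * 115642.4^2 / (4*pi^2))^(1/3)
r = 5.1302349e+07 m = 51302.3489 km
alt = r - R_E = 51302.3489 - 6371 = 44931.3489 km

44931.3489 km


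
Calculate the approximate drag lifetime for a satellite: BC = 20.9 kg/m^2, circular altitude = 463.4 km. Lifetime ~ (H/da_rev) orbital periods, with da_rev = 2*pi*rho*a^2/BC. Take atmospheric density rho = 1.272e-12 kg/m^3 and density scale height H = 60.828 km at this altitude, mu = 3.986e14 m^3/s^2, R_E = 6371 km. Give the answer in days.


a = R_E + alt = 6834.4000 km = 6.8344e+06 m
da_rev = 2*pi*rho*a^2/BC = 2*pi*1.272e-12*(6.8344e+06)^2/20.9 = 17.861646 m per revolution
N = H/da_rev = 60828.0000 m / 17.861646 m = 3405.5092 revolutions
P = 2*pi*sqrt(a^3/mu) = 5622.9188 s
lifetime = N*P = 3405.5092 * 5622.9188 = 1.9148902e+07 s = 221.6308 days

221.6308 days


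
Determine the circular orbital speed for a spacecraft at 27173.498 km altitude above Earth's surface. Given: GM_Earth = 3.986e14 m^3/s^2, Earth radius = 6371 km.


r = R_E + alt = 6371.0 + 27173.498 = 33544.4980 km = 3.3544498e+07 m
v = sqrt(mu/r) = sqrt(3.986e14 / 3.3544498e+07) = 3447.1327 m/s = 3.4471 km/s

3.4471 km/s


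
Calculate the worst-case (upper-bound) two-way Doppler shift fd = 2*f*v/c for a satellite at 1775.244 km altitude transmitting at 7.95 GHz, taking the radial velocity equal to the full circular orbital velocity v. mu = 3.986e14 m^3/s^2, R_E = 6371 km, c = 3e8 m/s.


r = 8.146244e+06 m
v = sqrt(mu/r) = 6995.0358 m/s (worst-case radial velocity)
f = 7.95 GHz = 7.95e+09 Hz
fd = 2*f*v/c = 2*7.95e+09*6995.0358/3.0e+08
fd = 370736.8962 Hz

370736.8962 Hz


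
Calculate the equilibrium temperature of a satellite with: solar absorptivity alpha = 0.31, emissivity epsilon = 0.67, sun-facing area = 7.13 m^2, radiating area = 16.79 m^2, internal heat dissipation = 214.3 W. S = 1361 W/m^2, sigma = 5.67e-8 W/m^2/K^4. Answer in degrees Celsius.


Numerator = alpha*S*A_sun + Q_int = 0.31*1361*7.13 + 214.3 = 3222.5183 W
Denominator = eps*sigma*A_rad = 0.67*5.67e-8*16.79 = 6.3783531e-07 W/K^4
T^4 = 5.0522733e+09 K^4
T = 266.6071 K = -6.5429 C

-6.5429 degrees Celsius


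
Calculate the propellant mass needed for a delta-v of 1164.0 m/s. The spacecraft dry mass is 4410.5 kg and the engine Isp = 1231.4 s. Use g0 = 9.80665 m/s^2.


ve = Isp * g0 = 1231.4 * 9.80665 = 12075.908810 m/s
mass ratio = exp(dv/ve) = exp(1164.0/12075.908810) = 1.10118873
m_prop = m_dry * (mr - 1) = 4410.5 * (1.10118873 - 1)
m_prop = 446.2929 kg

446.2929 kg


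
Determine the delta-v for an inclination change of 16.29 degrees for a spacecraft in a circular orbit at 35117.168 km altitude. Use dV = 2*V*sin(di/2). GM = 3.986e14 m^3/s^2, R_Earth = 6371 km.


r = 41488.1680 km = 4.1488168e+07 m
V = sqrt(mu/r) = 3099.6062 m/s
di = 16.29 deg = 0.2843141 rad
dV = 2*V*sin(di/2) = 2*3099.6062*sin(0.1421571)
dV = 878.2967 m/s = 0.8782967 km/s

0.8783 km/s


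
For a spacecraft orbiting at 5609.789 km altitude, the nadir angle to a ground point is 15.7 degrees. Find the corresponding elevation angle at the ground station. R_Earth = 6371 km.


r = R_E + alt = 11980.7890 km
Law of sines in the satellite / Earth-center / ground-point triangle:
  sin(nadir)/R_E = sin(90 + el)/r  =>  cos(el) = (r/R_E)*sin(nadir)
cos(el) = (11980.7890 / 6371.0000) * sin(15.7 deg) = 0.5088694
el = arccos(0.5088694) = 59.4115 deg
(Earth-central angle = 90 - nadir - el = 14.8885 deg)

59.4115 degrees


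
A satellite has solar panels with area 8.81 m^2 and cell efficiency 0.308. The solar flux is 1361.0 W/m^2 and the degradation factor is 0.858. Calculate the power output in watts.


P = area * eta * S * degradation
P = 8.81 * 0.308 * 1361.0 * 0.858
P = 3168.6337 W

3168.6337 W


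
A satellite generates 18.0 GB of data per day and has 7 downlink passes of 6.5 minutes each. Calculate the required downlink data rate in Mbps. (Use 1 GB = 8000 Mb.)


total contact time = 7 * 6.5 * 60 = 2730.0000 s
data = 18.0 GB = 144000.0000 Mb
rate = 144000.0000 / 2730.0000 = 52.7473 Mbps

52.7473 Mbps


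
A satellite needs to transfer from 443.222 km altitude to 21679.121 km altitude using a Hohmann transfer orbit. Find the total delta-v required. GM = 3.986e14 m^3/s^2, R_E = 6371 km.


r1 = 6814.2220 km = 6.814222e+06 m
r2 = 28050.1210 km = 2.8050121e+07 m
dv1 = sqrt(mu/r1)*(sqrt(2*r2/(r1+r2)) - 1) = 2053.5735 m/s
dv2 = sqrt(mu/r2)*(1 - sqrt(2*r1/(r1+r2))) = 1412.7928 m/s
total dv = |dv1| + |dv2| = 2053.5735 + 1412.7928 = 3466.3662 m/s = 3.4664 km/s

3.4664 km/s


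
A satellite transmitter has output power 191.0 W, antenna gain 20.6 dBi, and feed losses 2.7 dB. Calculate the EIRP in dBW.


Pt = 191.0 W = 22.8103 dBW
EIRP = Pt_dBW + Gt - losses = 22.8103 + 20.6 - 2.7 = 40.7103 dBW

40.7103 dBW


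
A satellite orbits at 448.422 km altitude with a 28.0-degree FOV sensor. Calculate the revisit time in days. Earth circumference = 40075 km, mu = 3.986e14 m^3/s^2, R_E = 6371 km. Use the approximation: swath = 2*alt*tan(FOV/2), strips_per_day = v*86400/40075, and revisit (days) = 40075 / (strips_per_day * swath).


swath = 2*448.422*tan(0.2443461) = 223.6083 km
v = sqrt(mu/r) = 7645.3059 m/s = 7.6453 km/s
strips/day = v*86400/40075 = 7.6453*86400/40075 = 16.4830
coverage/day = strips * swath = 16.4830 * 223.6083 = 3685.7260 km
revisit = 40075 / 3685.7260 = 10.8730 days

10.8730 days


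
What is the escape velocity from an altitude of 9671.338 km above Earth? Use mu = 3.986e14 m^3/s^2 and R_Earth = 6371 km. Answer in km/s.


r = 6371.0 + 9671.338 = 16042.3380 km = 1.6042338e+07 m
v_esc = sqrt(2*mu/r) = sqrt(2*3.986e14 / 1.6042338e+07)
v_esc = 7049.3620 m/s = 7.0494 km/s

7.0494 km/s


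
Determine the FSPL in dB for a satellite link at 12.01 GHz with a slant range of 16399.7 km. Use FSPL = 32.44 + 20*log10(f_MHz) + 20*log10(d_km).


f = 12.01 GHz = 12010.0000 MHz
d = 16399.7 km
FSPL = 32.44 + 20*log10(12010.0000) + 20*log10(16399.7)
FSPL = 32.44 + 81.5909 + 84.2967
FSPL = 198.3276 dB

198.3276 dB


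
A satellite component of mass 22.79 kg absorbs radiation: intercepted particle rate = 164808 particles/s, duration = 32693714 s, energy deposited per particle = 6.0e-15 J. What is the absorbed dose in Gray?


Total energy deposited = rate * time * E_per
  = 164808 * 32693714 * 6.0e-15 = 0.03232911 J
Dose = E_total / mass = 0.03232911 / 22.79
Dose = 0.001418566 Gy

0.0014 Gy


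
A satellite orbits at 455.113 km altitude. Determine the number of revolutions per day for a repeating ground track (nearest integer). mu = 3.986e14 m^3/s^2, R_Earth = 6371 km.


r = 6.826113e+06 m
T = 2*pi*sqrt(r^3/mu) = 5612.6948 s = 93.5449 min
revs/day = 1440 / 93.5449 = 15.3937
Rounded: 15 revolutions per day

15 revolutions per day


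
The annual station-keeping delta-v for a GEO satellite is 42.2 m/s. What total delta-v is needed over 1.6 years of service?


dV = rate * years = 42.2 * 1.6
dV = 67.5200 m/s

67.5200 m/s


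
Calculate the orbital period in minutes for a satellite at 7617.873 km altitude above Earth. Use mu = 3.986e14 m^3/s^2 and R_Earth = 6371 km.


r = 13988.8730 km = 1.3988873e+07 m
T = 2*pi*sqrt(r^3/mu) = 2*pi*sqrt(2.7374625e+21 / 3.986e14)
T = 16465.8939 s = 274.4316 min

274.4316 minutes


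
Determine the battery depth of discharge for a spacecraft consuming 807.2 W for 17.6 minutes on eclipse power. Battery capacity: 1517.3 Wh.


E_used = P * t / 60 = 807.2 * 17.6 / 60 = 236.7787 Wh
DOD = E_used / E_total * 100 = 236.7787 / 1517.3 * 100
DOD = 15.6053 %

15.6053 %


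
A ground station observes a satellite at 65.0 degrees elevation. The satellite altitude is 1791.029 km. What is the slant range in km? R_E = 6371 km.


h = 1791.029 km, el = 65.0 deg
d = -R_E*sin(el) + sqrt((R_E*sin(el))^2 + 2*R_E*h + h^2)
d = -6371.0000*sin(1.1345) + sqrt((6371.0000*0.9063078)^2 + 2*6371.0000*1791.029 + 1791.029^2)
d = 1931.0514 km

1931.0514 km


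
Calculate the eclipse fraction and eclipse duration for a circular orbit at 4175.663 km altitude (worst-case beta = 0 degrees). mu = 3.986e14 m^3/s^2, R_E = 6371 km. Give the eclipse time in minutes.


r = 10546.6630 km
T = 179.6522 min
Eclipse fraction = arcsin(R_E/r)/pi = arcsin(6371.0000/10546.6630)/pi
= arcsin(0.6040773)/pi = 0.2064582
Eclipse duration = 0.2064582 * 179.6522 = 37.0907 min

37.0907 minutes


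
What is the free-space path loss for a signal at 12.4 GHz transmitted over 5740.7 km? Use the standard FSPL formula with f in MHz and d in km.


f = 12.4 GHz = 12400.0000 MHz
d = 5740.7 km
FSPL = 32.44 + 20*log10(12400.0000) + 20*log10(5740.7)
FSPL = 32.44 + 81.8684 + 75.1793
FSPL = 189.4877 dB

189.4877 dB


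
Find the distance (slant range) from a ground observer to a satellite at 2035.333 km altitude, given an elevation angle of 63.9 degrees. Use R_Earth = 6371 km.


h = 2035.333 km, el = 63.9 deg
d = -R_E*sin(el) + sqrt((R_E*sin(el))^2 + 2*R_E*h + h^2)
d = -6371.0000*sin(1.1153) + sqrt((6371.0000*0.8980276)^2 + 2*6371.0000*2035.333 + 2035.333^2)
d = 2203.9709 km

2203.9709 km


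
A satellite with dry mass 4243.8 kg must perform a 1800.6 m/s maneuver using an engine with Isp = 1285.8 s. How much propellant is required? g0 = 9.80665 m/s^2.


ve = Isp * g0 = 1285.8 * 9.80665 = 12609.390570 m/s
mass ratio = exp(dv/ve) = exp(1800.6/12609.390570) = 1.15349716
m_prop = m_dry * (mr - 1) = 4243.8 * (1.15349716 - 1)
m_prop = 651.4112 kg

651.4112 kg


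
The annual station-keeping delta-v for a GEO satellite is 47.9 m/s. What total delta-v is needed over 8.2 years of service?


dV = rate * years = 47.9 * 8.2
dV = 392.7800 m/s

392.7800 m/s


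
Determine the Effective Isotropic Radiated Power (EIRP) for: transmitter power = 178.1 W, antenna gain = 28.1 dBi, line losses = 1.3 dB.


Pt = 178.1 W = 22.5066 dBW
EIRP = Pt_dBW + Gt - losses = 22.5066 + 28.1 - 1.3 = 49.3066 dBW

49.3066 dBW


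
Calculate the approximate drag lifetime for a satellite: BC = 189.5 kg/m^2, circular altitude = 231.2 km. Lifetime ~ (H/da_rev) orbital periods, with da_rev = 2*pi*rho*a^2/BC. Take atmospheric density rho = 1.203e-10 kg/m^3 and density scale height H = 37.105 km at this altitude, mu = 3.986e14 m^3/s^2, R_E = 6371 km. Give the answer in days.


a = R_E + alt = 6602.2000 km = 6.6022e+06 m
da_rev = 2*pi*rho*a^2/BC = 2*pi*1.203e-10*(6.6022e+06)^2/189.5 = 173.865588 m per revolution
N = H/da_rev = 37105.0000 m / 173.865588 m = 213.4120 revolutions
P = 2*pi*sqrt(a^3/mu) = 5338.8072 s
lifetime = N*P = 213.4120 * 5338.8072 = 1.1393654e+06 s = 13.1871 days

13.1871 days


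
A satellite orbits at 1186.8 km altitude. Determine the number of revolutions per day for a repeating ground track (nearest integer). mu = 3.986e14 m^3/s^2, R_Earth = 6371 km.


r = 7.5578e+06 m
T = 2*pi*sqrt(r^3/mu) = 6538.8943 s = 108.9816 min
revs/day = 1440 / 108.9816 = 13.2132
Rounded: 13 revolutions per day

13 revolutions per day


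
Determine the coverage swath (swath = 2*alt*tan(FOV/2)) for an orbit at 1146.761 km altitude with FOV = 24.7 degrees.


FOV = 24.7 deg = 0.4310963 rad
swath = 2 * alt * tan(FOV/2) = 2 * 1146.761 * tan(0.2155482)
swath = 2 * 1146.761 * 0.2189496
swath = 502.1657 km

502.1657 km


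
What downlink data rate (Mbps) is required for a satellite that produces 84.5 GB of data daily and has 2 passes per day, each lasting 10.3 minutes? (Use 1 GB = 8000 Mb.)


total contact time = 2 * 10.3 * 60 = 1236.0000 s
data = 84.5 GB = 676000.0000 Mb
rate = 676000.0000 / 1236.0000 = 546.9256 Mbps

546.9256 Mbps


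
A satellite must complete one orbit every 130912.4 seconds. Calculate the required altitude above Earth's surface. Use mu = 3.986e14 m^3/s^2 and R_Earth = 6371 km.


T = 130912.4 s
r = (mu*T^2/(4*pi^2))^(1/3) = (3.986e14 * 130912.4^2 / (4*pi^2))^(1/3)
r = 5.5724525e+07 m = 55724.5251 km
alt = r - R_E = 55724.5251 - 6371 = 49353.5251 km

49353.5251 km


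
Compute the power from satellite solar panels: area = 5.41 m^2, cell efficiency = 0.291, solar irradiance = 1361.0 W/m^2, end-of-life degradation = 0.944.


P = area * eta * S * degradation
P = 5.41 * 0.291 * 1361.0 * 0.944
P = 2022.6483 W

2022.6483 W


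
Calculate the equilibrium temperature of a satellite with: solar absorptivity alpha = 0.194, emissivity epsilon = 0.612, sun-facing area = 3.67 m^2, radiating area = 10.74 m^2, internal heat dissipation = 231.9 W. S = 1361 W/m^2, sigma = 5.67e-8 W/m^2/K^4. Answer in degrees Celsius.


Numerator = alpha*S*A_sun + Q_int = 0.194*1361*3.67 + 231.9 = 1200.9048 W
Denominator = eps*sigma*A_rad = 0.612*5.67e-8*10.74 = 3.726823e-07 W/K^4
T^4 = 3.2223285e+09 K^4
T = 238.2552 K = -34.8948 C

-34.8948 degrees Celsius


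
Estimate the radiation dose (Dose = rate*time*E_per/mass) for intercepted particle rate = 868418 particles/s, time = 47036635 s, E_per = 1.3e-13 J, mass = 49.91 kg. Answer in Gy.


Total energy deposited = rate * time * E_per
  = 868418 * 47036635 * 1.3e-13 = 5.3102 J
Dose = E_total / mass = 5.3102 / 49.91
Dose = 0.1063949 Gy

0.1064 Gy


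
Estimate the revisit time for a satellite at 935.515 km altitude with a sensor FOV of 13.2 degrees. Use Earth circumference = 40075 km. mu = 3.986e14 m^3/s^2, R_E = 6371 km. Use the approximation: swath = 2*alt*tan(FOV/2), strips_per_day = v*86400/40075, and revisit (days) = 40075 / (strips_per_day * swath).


swath = 2*935.515*tan(0.1151917) = 216.4856 km
v = sqrt(mu/r) = 7386.0715 m/s = 7.3861 km/s
strips/day = v*86400/40075 = 7.3861*86400/40075 = 15.9241
coverage/day = strips * swath = 15.9241 * 216.4856 = 3447.3283 km
revisit = 40075 / 3447.3283 = 11.6249 days

11.6249 days


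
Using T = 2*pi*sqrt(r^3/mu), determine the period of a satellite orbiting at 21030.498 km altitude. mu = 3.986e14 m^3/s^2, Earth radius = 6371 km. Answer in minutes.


r = 27401.4980 km = 2.7401498e+07 m
T = 2*pi*sqrt(r^3/mu) = 2*pi*sqrt(2.0574198e+22 / 3.986e14)
T = 45141.1563 s = 752.3526 min

752.3526 minutes


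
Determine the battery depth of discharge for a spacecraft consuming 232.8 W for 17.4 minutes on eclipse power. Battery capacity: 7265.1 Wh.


E_used = P * t / 60 = 232.8 * 17.4 / 60 = 67.5120 Wh
DOD = E_used / E_total * 100 = 67.5120 / 7265.1 * 100
DOD = 0.9292646 %

0.9293 %


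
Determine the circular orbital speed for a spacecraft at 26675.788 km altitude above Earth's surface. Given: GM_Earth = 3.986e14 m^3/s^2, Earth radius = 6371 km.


r = R_E + alt = 6371.0 + 26675.788 = 33046.7880 km = 3.3046788e+07 m
v = sqrt(mu/r) = sqrt(3.986e14 / 3.3046788e+07) = 3472.9939 m/s = 3.4730 km/s

3.4730 km/s


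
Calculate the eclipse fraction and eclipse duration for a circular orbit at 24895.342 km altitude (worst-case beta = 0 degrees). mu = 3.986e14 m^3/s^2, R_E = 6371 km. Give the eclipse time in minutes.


r = 31266.3420 km
T = 917.0132 min
Eclipse fraction = arcsin(R_E/r)/pi = arcsin(6371.0000/31266.3420)/pi
= arcsin(0.2037654)/pi = 0.06531799
Eclipse duration = 0.06531799 * 917.0132 = 59.8975 min

59.8975 minutes


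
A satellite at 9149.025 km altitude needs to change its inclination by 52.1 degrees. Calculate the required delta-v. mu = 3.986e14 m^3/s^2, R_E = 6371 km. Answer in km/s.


r = 15520.0250 km = 1.5520025e+07 m
V = sqrt(mu/r) = 5067.8347 m/s
di = 52.1 deg = 0.9093165 rad
dV = 2*V*sin(di/2) = 2*5067.8347*sin(0.4546583)
dV = 4451.1332 m/s = 4.4511 km/s

4.4511 km/s


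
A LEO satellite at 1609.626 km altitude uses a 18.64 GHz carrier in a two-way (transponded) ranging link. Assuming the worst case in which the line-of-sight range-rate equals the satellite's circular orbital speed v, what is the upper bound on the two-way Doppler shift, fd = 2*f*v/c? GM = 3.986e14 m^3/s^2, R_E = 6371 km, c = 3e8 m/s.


r = 7.980626e+06 m
v = sqrt(mu/r) = 7067.2453 m/s (worst-case radial velocity)
f = 18.64 GHz = 1.864e+10 Hz
fd = 2*f*v/c = 2*1.864e+10*7067.2453/3.0e+08
fd = 878223.0203 Hz

878223.0203 Hz


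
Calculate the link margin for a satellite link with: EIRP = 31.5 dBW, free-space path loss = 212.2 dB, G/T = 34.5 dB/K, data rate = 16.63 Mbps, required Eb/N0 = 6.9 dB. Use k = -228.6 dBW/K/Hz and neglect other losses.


C/N0 = EIRP - FSPL + G/T - k = 31.5 - 212.2 + 34.5 - (-228.6)
C/N0 = 82.4000 dB-Hz
R_b = 16.63 Mbps = 1.663e+07 bps -> 10*log10(R_b) = 72.2089 dB-Hz
Eb/N0 = C/N0 - 10*log10(R_b) = 82.4000 - 72.2089 = 10.1911 dB
Margin = Eb/N0 - Eb/N0_req = 10.1911 - 6.9 = 3.2911 dB (link closes)

3.2911 dB


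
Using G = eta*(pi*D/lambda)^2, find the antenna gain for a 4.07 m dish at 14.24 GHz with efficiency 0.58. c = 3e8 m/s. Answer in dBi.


lambda = c/f = 3e8 / 1.424e+10 = 0.02106742 m
G = eta*(pi*D/lambda)^2 = 0.58*(pi*4.07/0.02106742)^2
G = 213645.6362 (linear)
G = 10*log10(213645.6362) = 53.2969 dBi

53.2969 dBi


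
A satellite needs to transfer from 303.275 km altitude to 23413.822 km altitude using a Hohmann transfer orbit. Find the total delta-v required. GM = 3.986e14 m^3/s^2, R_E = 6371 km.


r1 = 6674.2750 km = 6.674275e+06 m
r2 = 29784.8220 km = 2.9784822e+07 m
dv1 = sqrt(mu/r1)*(sqrt(2*r2/(r1+r2)) - 1) = 2150.1712 m/s
dv2 = sqrt(mu/r2)*(1 - sqrt(2*r1/(r1+r2))) = 1444.7020 m/s
total dv = |dv1| + |dv2| = 2150.1712 + 1444.7020 = 3594.8733 m/s = 3.5949 km/s

3.5949 km/s


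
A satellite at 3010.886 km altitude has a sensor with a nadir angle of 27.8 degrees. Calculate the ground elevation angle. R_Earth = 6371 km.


r = R_E + alt = 9381.8860 km
Law of sines in the satellite / Earth-center / ground-point triangle:
  sin(nadir)/R_E = sin(90 + el)/r  =>  cos(el) = (r/R_E)*sin(nadir)
cos(el) = (9381.8860 / 6371.0000) * sin(27.8 deg) = 0.6867974
el = arccos(0.6867974) = 46.6229 deg
(Earth-central angle = 90 - nadir - el = 15.5771 deg)

46.6229 degrees


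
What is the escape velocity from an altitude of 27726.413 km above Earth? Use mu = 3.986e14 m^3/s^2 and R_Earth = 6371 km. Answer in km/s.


r = 6371.0 + 27726.413 = 34097.4130 km = 3.4097413e+07 m
v_esc = sqrt(2*mu/r) = sqrt(2*3.986e14 / 3.4097413e+07)
v_esc = 4835.2945 m/s = 4.8353 km/s

4.8353 km/s


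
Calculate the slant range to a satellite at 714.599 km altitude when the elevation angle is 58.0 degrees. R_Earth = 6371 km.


h = 714.599 km, el = 58.0 deg
d = -R_E*sin(el) + sqrt((R_E*sin(el))^2 + 2*R_E*h + h^2)
d = -6371.0000*sin(1.0123) + sqrt((6371.0000*0.8480481)^2 + 2*6371.0000*714.599 + 714.599^2)
d = 826.6567 km

826.6567 km


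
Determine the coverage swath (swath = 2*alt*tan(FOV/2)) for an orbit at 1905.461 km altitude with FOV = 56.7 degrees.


FOV = 56.7 deg = 0.9896017 rad
swath = 2 * alt * tan(FOV/2) = 2 * 1905.461 * tan(0.4948008)
swath = 2 * 1905.461 * 0.5395707
swath = 2056.2619 km

2056.2619 km


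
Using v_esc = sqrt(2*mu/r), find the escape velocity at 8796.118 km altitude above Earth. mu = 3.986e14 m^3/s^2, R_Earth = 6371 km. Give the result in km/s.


r = 6371.0 + 8796.118 = 15167.1180 km = 1.5167118e+07 m
v_esc = sqrt(2*mu/r) = sqrt(2*3.986e14 / 1.5167118e+07)
v_esc = 7249.9016 m/s = 7.2499 km/s

7.2499 km/s


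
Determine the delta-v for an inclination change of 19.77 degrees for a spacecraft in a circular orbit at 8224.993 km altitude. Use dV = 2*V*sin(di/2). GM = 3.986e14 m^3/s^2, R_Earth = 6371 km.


r = 14595.9930 km = 1.4595993e+07 m
V = sqrt(mu/r) = 5225.7884 m/s
di = 19.77 deg = 0.3450516 rad
dV = 2*V*sin(di/2) = 2*5225.7884*sin(0.1725258)
dV = 1794.2347 m/s = 1.7942 km/s

1.7942 km/s


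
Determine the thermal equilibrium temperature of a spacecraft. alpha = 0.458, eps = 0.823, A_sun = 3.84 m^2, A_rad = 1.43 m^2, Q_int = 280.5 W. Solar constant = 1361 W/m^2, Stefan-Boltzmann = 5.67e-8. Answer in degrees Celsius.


Numerator = alpha*S*A_sun + Q_int = 0.458*1361*3.84 + 280.5 = 2674.1179 W
Denominator = eps*sigma*A_rad = 0.823*5.67e-8*1.43 = 6.6729663e-08 W/K^4
T^4 = 4.0073901e+10 K^4
T = 447.4200 K = 174.2700 C

174.2700 degrees Celsius


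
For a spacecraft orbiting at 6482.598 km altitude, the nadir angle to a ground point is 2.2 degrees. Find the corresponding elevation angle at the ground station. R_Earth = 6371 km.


r = R_E + alt = 12853.5980 km
Law of sines in the satellite / Earth-center / ground-point triangle:
  sin(nadir)/R_E = sin(90 + el)/r  =>  cos(el) = (r/R_E)*sin(nadir)
cos(el) = (12853.5980 / 6371.0000) * sin(2.2 deg) = 0.07744804
el = arccos(0.07744804) = 85.5581 deg
(Earth-central angle = 90 - nadir - el = 2.2419 deg)

85.5581 degrees


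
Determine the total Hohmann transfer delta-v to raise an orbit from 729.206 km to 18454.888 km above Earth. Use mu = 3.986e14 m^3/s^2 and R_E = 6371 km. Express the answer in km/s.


r1 = 7100.2060 km = 7.100206e+06 m
r2 = 24825.8880 km = 2.4825888e+07 m
dv1 = sqrt(mu/r1)*(sqrt(2*r2/(r1+r2)) - 1) = 1851.2783 m/s
dv2 = sqrt(mu/r2)*(1 - sqrt(2*r1/(r1+r2))) = 1334.6185 m/s
total dv = |dv1| + |dv2| = 1851.2783 + 1334.6185 = 3185.8967 m/s = 3.1859 km/s

3.1859 km/s


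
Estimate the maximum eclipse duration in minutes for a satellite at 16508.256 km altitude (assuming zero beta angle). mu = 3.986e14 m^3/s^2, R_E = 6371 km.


r = 22879.2560 km
T = 574.0144 min
Eclipse fraction = arcsin(R_E/r)/pi = arcsin(6371.0000/22879.2560)/pi
= arcsin(0.2784619)/pi = 0.08982458
Eclipse duration = 0.08982458 * 574.0144 = 51.5606 min

51.5606 minutes


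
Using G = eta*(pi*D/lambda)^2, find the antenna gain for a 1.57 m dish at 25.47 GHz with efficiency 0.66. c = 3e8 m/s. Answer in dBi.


lambda = c/f = 3e8 / 2.547e+10 = 0.01177856 m
G = eta*(pi*D/lambda)^2 = 0.66*(pi*1.57/0.01177856)^2
G = 115733.3079 (linear)
G = 10*log10(115733.3079) = 50.6346 dBi

50.6346 dBi


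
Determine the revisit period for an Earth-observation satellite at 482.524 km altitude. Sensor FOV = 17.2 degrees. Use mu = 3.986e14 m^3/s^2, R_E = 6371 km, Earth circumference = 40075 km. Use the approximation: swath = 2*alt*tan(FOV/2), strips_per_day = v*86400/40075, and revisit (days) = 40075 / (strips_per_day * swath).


swath = 2*482.524*tan(0.1500983) = 145.9498 km
v = sqrt(mu/r) = 7626.2612 m/s = 7.6263 km/s
strips/day = v*86400/40075 = 7.6263*86400/40075 = 16.4419
coverage/day = strips * swath = 16.4419 * 145.9498 = 2399.6912 km
revisit = 40075 / 2399.6912 = 16.7001 days

16.7001 days


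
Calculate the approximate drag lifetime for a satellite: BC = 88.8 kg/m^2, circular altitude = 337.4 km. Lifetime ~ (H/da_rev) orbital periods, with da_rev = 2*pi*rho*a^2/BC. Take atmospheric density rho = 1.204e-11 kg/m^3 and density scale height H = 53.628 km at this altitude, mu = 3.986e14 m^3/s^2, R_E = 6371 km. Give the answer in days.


a = R_E + alt = 6708.4000 km = 6.7084e+06 m
da_rev = 2*pi*rho*a^2/BC = 2*pi*1.204e-11*(6.7084e+06)^2/88.8 = 38.338162 m per revolution
N = H/da_rev = 53628.0000 m / 38.338162 m = 1398.8151 revolutions
P = 2*pi*sqrt(a^3/mu) = 5468.1403 s
lifetime = N*P = 1398.8151 * 5468.1403 = 7.6489172e+06 s = 88.5291 days

88.5291 days


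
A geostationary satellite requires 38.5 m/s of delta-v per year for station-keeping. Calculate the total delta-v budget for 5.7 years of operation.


dV = rate * years = 38.5 * 5.7
dV = 219.4500 m/s

219.4500 m/s


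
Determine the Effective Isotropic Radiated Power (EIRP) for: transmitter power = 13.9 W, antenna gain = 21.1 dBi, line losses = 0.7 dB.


Pt = 13.9 W = 11.4301 dBW
EIRP = Pt_dBW + Gt - losses = 11.4301 + 21.1 - 0.7 = 31.8301 dBW

31.8301 dBW


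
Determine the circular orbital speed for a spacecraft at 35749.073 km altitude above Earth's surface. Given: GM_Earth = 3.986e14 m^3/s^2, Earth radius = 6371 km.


r = R_E + alt = 6371.0 + 35749.073 = 42120.0730 km = 4.2120073e+07 m
v = sqrt(mu/r) = sqrt(3.986e14 / 4.2120073e+07) = 3076.2674 m/s = 3.0763 km/s

3.0763 km/s


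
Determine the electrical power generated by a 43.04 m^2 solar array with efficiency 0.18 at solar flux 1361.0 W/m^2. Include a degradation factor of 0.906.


P = area * eta * S * degradation
P = 43.04 * 0.18 * 1361.0 * 0.906
P = 9552.8089 W

9552.8089 W


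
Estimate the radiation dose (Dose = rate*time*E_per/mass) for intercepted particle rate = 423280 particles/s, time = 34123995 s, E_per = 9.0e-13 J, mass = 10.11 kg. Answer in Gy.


Total energy deposited = rate * time * E_per
  = 423280 * 34123995 * 9.0e-13 = 12.9996 J
Dose = E_total / mass = 12.9996 / 10.11
Dose = 1.2858 Gy

1.2858 Gy


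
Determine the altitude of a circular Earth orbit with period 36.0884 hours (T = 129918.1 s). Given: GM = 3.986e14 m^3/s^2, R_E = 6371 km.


T = 129918.1 s
r = (mu*T^2/(4*pi^2))^(1/3) = (3.986e14 * 129918.1^2 / (4*pi^2))^(1/3)
r = 5.5442009e+07 m = 55442.0091 km
alt = r - R_E = 55442.0091 - 6371 = 49071.0091 km

49071.0091 km


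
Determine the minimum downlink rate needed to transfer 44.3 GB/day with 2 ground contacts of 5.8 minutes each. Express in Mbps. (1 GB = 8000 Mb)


total contact time = 2 * 5.8 * 60 = 696.0000 s
data = 44.3 GB = 354400.0000 Mb
rate = 354400.0000 / 696.0000 = 509.1954 Mbps

509.1954 Mbps


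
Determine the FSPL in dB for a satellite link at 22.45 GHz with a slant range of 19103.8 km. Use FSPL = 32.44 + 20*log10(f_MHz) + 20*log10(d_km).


f = 22.45 GHz = 22450.0000 MHz
d = 19103.8 km
FSPL = 32.44 + 20*log10(22450.0000) + 20*log10(19103.8)
FSPL = 32.44 + 87.0243 + 85.6224
FSPL = 205.0867 dB

205.0867 dB


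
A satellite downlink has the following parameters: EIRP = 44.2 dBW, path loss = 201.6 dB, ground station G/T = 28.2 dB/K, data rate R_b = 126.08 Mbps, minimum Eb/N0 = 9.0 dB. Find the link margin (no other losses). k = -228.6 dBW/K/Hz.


C/N0 = EIRP - FSPL + G/T - k = 44.2 - 201.6 + 28.2 - (-228.6)
C/N0 = 99.4000 dB-Hz
R_b = 126.08 Mbps = 1.2608e+08 bps -> 10*log10(R_b) = 81.0065 dB-Hz
Eb/N0 = C/N0 - 10*log10(R_b) = 99.4000 - 81.0065 = 18.3935 dB
Margin = Eb/N0 - Eb/N0_req = 18.3935 - 9.0 = 9.3935 dB (link closes)

9.3935 dB


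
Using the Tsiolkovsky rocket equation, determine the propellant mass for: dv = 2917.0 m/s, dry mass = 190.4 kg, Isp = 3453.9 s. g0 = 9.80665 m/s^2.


ve = Isp * g0 = 3453.9 * 9.80665 = 33871.188435 m/s
mass ratio = exp(dv/ve) = exp(2917.0/33871.188435) = 1.08993754
m_prop = m_dry * (mr - 1) = 190.4 * (1.08993754 - 1)
m_prop = 17.1241 kg

17.1241 kg


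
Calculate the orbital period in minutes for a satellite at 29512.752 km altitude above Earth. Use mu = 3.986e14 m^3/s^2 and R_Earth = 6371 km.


r = 35883.7520 km = 3.5883752e+07 m
T = 2*pi*sqrt(r^3/mu) = 2*pi*sqrt(4.6205486e+22 / 3.986e14)
T = 67648.4719 s = 1127.4745 min

1127.4745 minutes


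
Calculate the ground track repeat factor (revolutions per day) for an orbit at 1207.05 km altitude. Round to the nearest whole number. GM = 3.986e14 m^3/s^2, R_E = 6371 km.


r = 7.57805e+06 m
T = 2*pi*sqrt(r^3/mu) = 6565.1918 s = 109.4199 min
revs/day = 1440 / 109.4199 = 13.1603
Rounded: 13 revolutions per day

13 revolutions per day


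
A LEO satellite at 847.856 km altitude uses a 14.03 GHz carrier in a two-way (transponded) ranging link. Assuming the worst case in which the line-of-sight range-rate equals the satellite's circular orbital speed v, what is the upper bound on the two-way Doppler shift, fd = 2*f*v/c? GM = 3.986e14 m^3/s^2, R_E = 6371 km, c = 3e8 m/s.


r = 7.218856e+06 m
v = sqrt(mu/r) = 7430.7809 m/s (worst-case radial velocity)
f = 14.03 GHz = 1.403e+10 Hz
fd = 2*f*v/c = 2*1.403e+10*7430.7809/3.0e+08
fd = 695025.7096 Hz

695025.7096 Hz


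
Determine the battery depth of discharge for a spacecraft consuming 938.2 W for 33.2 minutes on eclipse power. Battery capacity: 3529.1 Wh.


E_used = P * t / 60 = 938.2 * 33.2 / 60 = 519.1373 Wh
DOD = E_used / E_total * 100 = 519.1373 / 3529.1 * 100
DOD = 14.7102 %

14.7102 %


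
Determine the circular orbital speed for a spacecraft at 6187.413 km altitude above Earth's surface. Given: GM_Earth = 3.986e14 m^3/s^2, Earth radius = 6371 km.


r = R_E + alt = 6371.0 + 6187.413 = 12558.4130 km = 1.2558413e+07 m
v = sqrt(mu/r) = sqrt(3.986e14 / 1.2558413e+07) = 5633.7979 m/s = 5.6338 km/s

5.6338 km/s


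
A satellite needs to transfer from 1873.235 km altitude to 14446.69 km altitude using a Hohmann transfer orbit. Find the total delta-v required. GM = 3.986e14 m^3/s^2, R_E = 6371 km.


r1 = 8244.2350 km = 8.244235e+06 m
r2 = 20817.6900 km = 2.081769e+07 m
dv1 = sqrt(mu/r1)*(sqrt(2*r2/(r1+r2)) - 1) = 1369.3275 m/s
dv2 = sqrt(mu/r2)*(1 - sqrt(2*r1/(r1+r2))) = 1079.8006 m/s
total dv = |dv1| + |dv2| = 1369.3275 + 1079.8006 = 2449.1281 m/s = 2.4491 km/s

2.4491 km/s


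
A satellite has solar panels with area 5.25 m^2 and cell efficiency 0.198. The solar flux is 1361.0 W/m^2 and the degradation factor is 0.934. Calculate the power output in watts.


P = area * eta * S * degradation
P = 5.25 * 0.198 * 1361.0 * 0.934
P = 1321.3854 W

1321.3854 W


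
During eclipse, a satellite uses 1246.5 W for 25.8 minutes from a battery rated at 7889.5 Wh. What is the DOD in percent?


E_used = P * t / 60 = 1246.5 * 25.8 / 60 = 535.9950 Wh
DOD = E_used / E_total * 100 = 535.9950 / 7889.5 * 100
DOD = 6.7938 %

6.7938 %


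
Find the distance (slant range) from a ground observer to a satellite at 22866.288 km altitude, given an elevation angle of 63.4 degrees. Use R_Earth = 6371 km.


h = 22866.288 km, el = 63.4 deg
d = -R_E*sin(el) + sqrt((R_E*sin(el))^2 + 2*R_E*h + h^2)
d = -6371.0000*sin(1.1065) + sqrt((6371.0000*0.8941542)^2 + 2*6371.0000*22866.288 + 22866.288^2)
d = 23401.1313 km

23401.1313 km


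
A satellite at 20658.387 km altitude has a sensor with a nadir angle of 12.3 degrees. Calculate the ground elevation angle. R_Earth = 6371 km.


r = R_E + alt = 27029.3870 km
Law of sines in the satellite / Earth-center / ground-point triangle:
  sin(nadir)/R_E = sin(90 + el)/r  =>  cos(el) = (r/R_E)*sin(nadir)
cos(el) = (27029.3870 / 6371.0000) * sin(12.3 deg) = 0.9037954
el = arccos(0.9037954) = 25.3385 deg
(Earth-central angle = 90 - nadir - el = 52.3615 deg)

25.3385 degrees
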